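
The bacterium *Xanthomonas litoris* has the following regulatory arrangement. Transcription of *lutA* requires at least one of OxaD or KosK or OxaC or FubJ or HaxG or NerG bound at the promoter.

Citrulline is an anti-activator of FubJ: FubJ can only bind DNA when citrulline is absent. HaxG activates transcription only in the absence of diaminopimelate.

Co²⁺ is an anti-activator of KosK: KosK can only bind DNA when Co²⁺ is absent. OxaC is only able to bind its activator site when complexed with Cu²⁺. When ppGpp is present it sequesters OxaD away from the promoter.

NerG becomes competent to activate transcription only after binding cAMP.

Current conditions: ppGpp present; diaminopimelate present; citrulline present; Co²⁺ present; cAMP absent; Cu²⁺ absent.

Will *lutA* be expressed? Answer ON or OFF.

OFF

ppGpp is present, so OxaD is inactive.
Co²⁺ is present, so KosK is inactive.
Cu²⁺ is absent, so OxaC is inactive.
Citrulline is present, so FubJ is inactive.
Diaminopimelate is present, so HaxG is inactive.
cAMP is absent, so NerG is inactive.
No activator is available at the *lutA* promoter, so *lutA* is not transcribed.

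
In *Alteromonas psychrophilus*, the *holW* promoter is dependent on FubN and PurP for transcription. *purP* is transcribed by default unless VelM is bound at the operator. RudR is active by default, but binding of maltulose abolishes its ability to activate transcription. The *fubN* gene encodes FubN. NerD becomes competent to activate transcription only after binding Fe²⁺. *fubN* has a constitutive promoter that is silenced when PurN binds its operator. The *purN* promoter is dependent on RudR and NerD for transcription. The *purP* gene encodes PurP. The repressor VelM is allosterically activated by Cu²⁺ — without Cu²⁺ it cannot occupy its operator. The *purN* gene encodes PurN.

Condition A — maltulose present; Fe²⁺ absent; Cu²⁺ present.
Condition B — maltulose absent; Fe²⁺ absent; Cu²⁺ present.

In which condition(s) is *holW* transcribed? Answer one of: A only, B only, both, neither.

neither

Condition A:
Maltulose is present, so RudR is inactive.
Fe²⁺ is absent, so NerD is inactive.
Required activator RudR is absent, so *purN* is not transcribed.
So PurN is not produced.
With no repressor bound, *fubN* is transcribed.
So FubN is produced and active.
Cu²⁺ is present, so VelM is active.
With repressor VelM bound, *purP* is not transcribed.
So PurP is not produced.
Required activator PurP is absent, so *holW* is not transcribed.
→ *holW* is OFF in A.
Condition B:
Maltulose is absent, so RudR is active.
Fe²⁺ is absent, so NerD is inactive.
Required activator NerD is absent, so *purN* is not transcribed.
So PurN is not produced.
With no repressor bound, *fubN* is transcribed.
So FubN is produced and active.
Cu²⁺ is present, so VelM is active.
With repressor VelM bound, *purP* is not transcribed.
So PurP is not produced.
Required activator PurP is absent, so *holW* is not transcribed.
→ *holW* is OFF in B.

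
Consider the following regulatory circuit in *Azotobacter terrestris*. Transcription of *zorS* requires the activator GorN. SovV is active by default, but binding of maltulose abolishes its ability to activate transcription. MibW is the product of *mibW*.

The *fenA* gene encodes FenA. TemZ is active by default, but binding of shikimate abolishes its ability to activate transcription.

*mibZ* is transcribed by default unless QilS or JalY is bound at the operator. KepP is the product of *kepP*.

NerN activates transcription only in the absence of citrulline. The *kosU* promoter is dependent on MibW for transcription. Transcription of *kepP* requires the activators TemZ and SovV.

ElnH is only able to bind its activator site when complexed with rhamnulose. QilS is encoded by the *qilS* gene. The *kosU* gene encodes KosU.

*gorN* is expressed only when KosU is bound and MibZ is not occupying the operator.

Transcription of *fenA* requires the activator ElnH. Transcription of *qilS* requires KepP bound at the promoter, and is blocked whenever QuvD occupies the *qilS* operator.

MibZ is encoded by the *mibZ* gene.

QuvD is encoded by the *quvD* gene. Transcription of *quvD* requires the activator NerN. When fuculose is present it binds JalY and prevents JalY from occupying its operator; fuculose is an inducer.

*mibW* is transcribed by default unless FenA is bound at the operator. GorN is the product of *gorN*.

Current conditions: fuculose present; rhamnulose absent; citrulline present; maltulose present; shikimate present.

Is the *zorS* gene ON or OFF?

OFF

Shikimate is present, so TemZ is inactive.
Maltulose is present, so SovV is inactive.
Required activator TemZ is absent, so *kepP* is not transcribed.
So KepP is not produced.
Citrulline is present, so NerN is inactive.
Required activator NerN is absent, so *quvD* is not transcribed.
So QuvD is not produced.
Required activator KepP is absent, so *qilS* is not transcribed.
So QilS is not produced.
Fuculose is present, so JalY is inactive.
With no repressor bound, *mibZ* is transcribed.
So MibZ is produced and active.
Rhamnulose is absent, so ElnH is inactive.
Required activator ElnH is absent, so *fenA* is not transcribed.
So FenA is not produced.
With no repressor bound, *mibW* is transcribed.
So MibW is produced and active.
No repressor is bound and MibW is active, so *kosU* is transcribed.
So KosU is produced and active.
With repressor MibZ bound, *gorN* is not transcribed.
So GorN is not produced.
Required activator GorN is absent, so *zorS* is not transcribed.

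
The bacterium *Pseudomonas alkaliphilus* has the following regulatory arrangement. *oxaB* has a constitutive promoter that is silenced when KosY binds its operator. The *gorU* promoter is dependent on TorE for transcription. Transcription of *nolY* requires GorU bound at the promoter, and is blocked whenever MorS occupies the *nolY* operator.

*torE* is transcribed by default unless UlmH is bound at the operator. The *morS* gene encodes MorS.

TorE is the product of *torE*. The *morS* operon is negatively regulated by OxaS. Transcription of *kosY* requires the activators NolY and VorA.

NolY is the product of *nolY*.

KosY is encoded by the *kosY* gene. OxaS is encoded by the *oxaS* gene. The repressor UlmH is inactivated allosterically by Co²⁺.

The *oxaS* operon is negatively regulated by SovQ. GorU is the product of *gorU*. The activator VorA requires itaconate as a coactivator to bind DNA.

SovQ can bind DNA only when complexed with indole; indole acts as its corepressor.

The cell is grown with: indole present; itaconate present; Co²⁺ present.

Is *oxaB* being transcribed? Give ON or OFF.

Indole is present, so SovQ is active.
With repressor SovQ bound, *oxaS* is not transcribed.
So OxaS is not produced.
With no repressor bound, *morS* is transcribed.
So MorS is produced and active.
Co²⁺ is present, so UlmH is inactive.
With no repressor bound, *torE* is transcribed.
So TorE is produced and active.
No repressor is bound and TorE is active, so *gorU* is transcribed.
So GorU is produced and active.
With repressor MorS bound, *nolY* is not transcribed.
So NolY is not produced.
Itaconate is present, so VorA is active.
Required activator NolY is absent, so *kosY* is not transcribed.
So KosY is not produced.
With no repressor bound, *oxaB* is transcribed.

ON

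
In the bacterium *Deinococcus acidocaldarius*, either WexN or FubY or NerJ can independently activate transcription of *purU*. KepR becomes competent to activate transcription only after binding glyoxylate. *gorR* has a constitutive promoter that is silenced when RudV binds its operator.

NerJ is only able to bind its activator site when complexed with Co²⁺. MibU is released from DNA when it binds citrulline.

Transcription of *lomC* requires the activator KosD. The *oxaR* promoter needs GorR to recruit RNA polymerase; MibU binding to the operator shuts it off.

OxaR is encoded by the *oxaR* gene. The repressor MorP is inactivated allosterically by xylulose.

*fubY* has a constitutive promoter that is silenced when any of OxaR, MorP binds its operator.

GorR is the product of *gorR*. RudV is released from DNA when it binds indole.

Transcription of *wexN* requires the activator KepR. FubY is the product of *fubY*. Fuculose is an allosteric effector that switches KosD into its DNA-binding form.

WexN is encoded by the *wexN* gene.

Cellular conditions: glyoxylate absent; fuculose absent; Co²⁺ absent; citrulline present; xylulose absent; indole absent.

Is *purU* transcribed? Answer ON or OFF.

Glyoxylate is absent, so KepR is inactive.
Required activator KepR is absent, so *wexN* is not transcribed.
So WexN is not produced.
Indole is absent, so RudV is active.
With repressor RudV bound, *gorR* is not transcribed.
So GorR is not produced.
Citrulline is present, so MibU is inactive.
Required activator GorR is absent, so *oxaR* is not transcribed.
So OxaR is not produced.
Xylulose is absent, so MorP is active.
With repressor MorP bound, *fubY* is not transcribed.
So FubY is not produced.
Co²⁺ is absent, so NerJ is inactive.
No activator is available at the *purU* promoter, so *purU* is not transcribed.

OFF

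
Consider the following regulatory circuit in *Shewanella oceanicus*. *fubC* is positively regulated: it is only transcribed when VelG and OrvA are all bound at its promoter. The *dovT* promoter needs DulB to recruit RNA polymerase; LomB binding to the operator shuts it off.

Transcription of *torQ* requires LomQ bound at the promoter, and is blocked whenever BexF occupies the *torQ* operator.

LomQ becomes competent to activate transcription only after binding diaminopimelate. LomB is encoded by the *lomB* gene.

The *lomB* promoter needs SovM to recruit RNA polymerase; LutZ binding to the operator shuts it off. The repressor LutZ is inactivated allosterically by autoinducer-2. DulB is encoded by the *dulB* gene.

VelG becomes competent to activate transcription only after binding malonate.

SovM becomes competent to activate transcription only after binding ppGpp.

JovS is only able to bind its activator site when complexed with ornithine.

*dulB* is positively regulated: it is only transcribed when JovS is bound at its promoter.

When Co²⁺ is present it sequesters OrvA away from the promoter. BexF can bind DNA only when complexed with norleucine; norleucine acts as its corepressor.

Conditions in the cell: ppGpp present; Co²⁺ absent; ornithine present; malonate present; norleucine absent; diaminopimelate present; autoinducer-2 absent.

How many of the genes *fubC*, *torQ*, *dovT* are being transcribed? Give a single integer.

Malonate is present, so VelG is active.
Co²⁺ is absent, so OrvA is active.
No repressor is bound and VelG and OrvA are active, so *fubC* is transcribed.
→ *fubC* is ON.
Diaminopimelate is present, so LomQ is active.
Norleucine is absent, so BexF is inactive.
No repressor is bound and LomQ is active, so *torQ* is transcribed.
→ *torQ* is ON.
Autoinducer-2 is absent, so LutZ is active.
ppGpp is present, so SovM is active.
With repressor LutZ bound, *lomB* is not transcribed.
So LomB is not produced.
Ornithine is present, so JovS is active.
No repressor is bound and JovS is active, so *dulB* is transcribed.
So DulB is produced and active.
No repressor is bound and DulB is active, so *dovT* is transcribed.
→ *dovT* is ON.
3 of the 3 genes are transcribed.

3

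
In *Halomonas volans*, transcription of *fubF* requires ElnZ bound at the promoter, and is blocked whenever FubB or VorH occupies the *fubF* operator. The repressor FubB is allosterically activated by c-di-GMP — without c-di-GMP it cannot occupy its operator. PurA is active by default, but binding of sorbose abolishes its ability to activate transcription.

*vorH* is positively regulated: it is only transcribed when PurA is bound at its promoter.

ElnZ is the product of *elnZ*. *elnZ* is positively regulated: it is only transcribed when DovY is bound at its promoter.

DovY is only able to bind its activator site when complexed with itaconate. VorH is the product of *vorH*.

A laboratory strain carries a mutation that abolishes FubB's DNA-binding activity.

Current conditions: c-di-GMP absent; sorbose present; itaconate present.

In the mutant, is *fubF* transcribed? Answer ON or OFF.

FubB is non-functional in this strain, so it has no effect.
Sorbose is present, so PurA is inactive.
Required activator PurA is absent, so *vorH* is not transcribed.
So VorH is not produced.
Itaconate is present, so DovY is active.
No repressor is bound and DovY is active, so *elnZ* is transcribed.
So ElnZ is produced and active.
No repressor is bound and ElnZ is active, so *fubF* is transcribed.

ON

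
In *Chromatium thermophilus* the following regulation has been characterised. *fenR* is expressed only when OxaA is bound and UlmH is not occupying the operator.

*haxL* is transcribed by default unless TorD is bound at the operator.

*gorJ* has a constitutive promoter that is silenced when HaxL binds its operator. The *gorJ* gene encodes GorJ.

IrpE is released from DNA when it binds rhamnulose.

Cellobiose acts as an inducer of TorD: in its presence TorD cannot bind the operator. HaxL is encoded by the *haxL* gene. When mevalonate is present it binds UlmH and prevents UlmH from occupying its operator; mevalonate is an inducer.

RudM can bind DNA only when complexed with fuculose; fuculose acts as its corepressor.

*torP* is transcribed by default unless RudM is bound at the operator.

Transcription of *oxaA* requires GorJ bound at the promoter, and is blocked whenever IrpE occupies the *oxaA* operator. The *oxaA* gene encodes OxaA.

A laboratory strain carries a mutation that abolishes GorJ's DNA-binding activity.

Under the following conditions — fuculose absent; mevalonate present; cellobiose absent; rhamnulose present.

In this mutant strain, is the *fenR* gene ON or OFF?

GorJ is non-functional in this strain, so it has no effect.
Rhamnulose is present, so IrpE is inactive.
Required activator GorJ is absent, so *oxaA* is not transcribed.
So OxaA is not produced.
Mevalonate is present, so UlmH is inactive.
Required activator OxaA is absent, so *fenR* is not transcribed.

OFF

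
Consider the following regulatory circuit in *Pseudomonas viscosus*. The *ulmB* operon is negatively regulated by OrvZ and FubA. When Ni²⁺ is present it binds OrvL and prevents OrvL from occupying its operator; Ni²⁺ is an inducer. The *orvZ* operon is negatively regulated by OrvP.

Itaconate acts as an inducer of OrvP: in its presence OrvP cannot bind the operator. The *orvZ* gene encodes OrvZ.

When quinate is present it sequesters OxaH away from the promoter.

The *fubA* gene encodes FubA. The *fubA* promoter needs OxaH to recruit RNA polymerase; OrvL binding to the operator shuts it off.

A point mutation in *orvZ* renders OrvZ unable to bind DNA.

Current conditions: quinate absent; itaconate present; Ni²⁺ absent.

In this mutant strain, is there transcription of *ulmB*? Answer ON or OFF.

ON

OrvZ is non-functional in this strain, so it has no effect.
Ni²⁺ is absent, so OrvL is active.
Quinate is absent, so OxaH is active.
With repressor OrvL bound, *fubA* is not transcribed.
So FubA is not produced.
With no repressor bound, *ulmB* is transcribed.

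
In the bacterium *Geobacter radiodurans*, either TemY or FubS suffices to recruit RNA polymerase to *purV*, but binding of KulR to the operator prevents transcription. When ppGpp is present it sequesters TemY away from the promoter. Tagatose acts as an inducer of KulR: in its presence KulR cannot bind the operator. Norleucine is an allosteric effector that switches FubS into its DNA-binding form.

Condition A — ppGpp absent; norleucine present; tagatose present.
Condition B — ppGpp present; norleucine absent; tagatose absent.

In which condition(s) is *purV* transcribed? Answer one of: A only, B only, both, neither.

A only

Condition A:
ppGpp is absent, so TemY is active.
Norleucine is present, so FubS is active.
Tagatose is present, so KulR is inactive.
Activator TemY is present, so *purV* is transcribed.
→ *purV* is ON in A.
Condition B:
ppGpp is present, so TemY is inactive.
Norleucine is absent, so FubS is inactive.
Tagatose is absent, so KulR is active.
With repressor KulR bound, *purV* is not transcribed.
→ *purV* is OFF in B.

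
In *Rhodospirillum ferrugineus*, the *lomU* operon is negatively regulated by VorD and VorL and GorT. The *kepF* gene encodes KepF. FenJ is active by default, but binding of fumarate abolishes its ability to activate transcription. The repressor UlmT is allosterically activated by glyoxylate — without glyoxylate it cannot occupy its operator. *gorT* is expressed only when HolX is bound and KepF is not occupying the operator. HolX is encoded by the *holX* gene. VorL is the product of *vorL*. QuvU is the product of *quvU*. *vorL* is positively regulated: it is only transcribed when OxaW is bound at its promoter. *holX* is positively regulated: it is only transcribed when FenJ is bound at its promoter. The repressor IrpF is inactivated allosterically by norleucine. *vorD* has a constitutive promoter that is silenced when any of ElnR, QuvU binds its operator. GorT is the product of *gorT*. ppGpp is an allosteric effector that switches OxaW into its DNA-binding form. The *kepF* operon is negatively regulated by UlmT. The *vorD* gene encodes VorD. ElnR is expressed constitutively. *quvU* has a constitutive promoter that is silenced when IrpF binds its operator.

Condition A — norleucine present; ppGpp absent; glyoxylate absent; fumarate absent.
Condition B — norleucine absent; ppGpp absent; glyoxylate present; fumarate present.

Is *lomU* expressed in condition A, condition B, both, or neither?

both

Condition A:
ElnR is produced constitutively and is active.
Norleucine is present, so IrpF is inactive.
With no repressor bound, *quvU* is transcribed.
So QuvU is produced and active.
With repressor ElnR bound, *vorD* is not transcribed.
So VorD is not produced.
ppGpp is absent, so OxaW is inactive.
Required activator OxaW is absent, so *vorL* is not transcribed.
So VorL is not produced.
Glyoxylate is absent, so UlmT is inactive.
With no repressor bound, *kepF* is transcribed.
So KepF is produced and active.
Fumarate is absent, so FenJ is active.
No repressor is bound and FenJ is active, so *holX* is transcribed.
So HolX is produced and active.
With repressor KepF bound, *gorT* is not transcribed.
So GorT is not produced.
With no repressor bound, *lomU* is transcribed.
→ *lomU* is ON in A.
Condition B:
ElnR is produced constitutively and is active.
Norleucine is absent, so IrpF is active.
With repressor IrpF bound, *quvU* is not transcribed.
So QuvU is not produced.
With repressor ElnR bound, *vorD* is not transcribed.
So VorD is not produced.
ppGpp is absent, so OxaW is inactive.
Required activator OxaW is absent, so *vorL* is not transcribed.
So VorL is not produced.
Glyoxylate is present, so UlmT is active.
With repressor UlmT bound, *kepF* is not transcribed.
So KepF is not produced.
Fumarate is present, so FenJ is inactive.
Required activator FenJ is absent, so *holX* is not transcribed.
So HolX is not produced.
Required activator HolX is absent, so *gorT* is not transcribed.
So GorT is not produced.
With no repressor bound, *lomU* is transcribed.
→ *lomU* is ON in B.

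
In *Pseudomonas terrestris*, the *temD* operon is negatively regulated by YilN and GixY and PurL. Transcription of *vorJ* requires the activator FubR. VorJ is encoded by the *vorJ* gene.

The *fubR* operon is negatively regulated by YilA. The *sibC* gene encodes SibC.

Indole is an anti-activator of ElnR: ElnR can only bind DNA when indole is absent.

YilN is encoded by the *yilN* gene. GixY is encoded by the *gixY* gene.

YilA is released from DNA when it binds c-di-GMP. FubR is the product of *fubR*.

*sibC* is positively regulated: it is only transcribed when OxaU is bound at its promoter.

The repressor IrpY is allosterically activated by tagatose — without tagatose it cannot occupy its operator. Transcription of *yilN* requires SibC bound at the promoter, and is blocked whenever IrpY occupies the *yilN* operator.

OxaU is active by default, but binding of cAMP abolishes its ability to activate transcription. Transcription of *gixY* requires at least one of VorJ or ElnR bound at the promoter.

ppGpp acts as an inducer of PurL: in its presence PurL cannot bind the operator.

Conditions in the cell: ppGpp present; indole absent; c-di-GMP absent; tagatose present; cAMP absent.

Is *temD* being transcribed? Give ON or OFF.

OFF

cAMP is absent, so OxaU is active.
No repressor is bound and OxaU is active, so *sibC* is transcribed.
So SibC is produced and active.
Tagatose is present, so IrpY is active.
With repressor IrpY bound, *yilN* is not transcribed.
So YilN is not produced.
c-di-GMP is absent, so YilA is active.
With repressor YilA bound, *fubR* is not transcribed.
So FubR is not produced.
Required activator FubR is absent, so *vorJ* is not transcribed.
So VorJ is not produced.
Indole is absent, so ElnR is active.
Activator ElnR is present, so *gixY* is transcribed.
So GixY is produced and active.
ppGpp is present, so PurL is inactive.
With repressor GixY bound, *temD* is not transcribed.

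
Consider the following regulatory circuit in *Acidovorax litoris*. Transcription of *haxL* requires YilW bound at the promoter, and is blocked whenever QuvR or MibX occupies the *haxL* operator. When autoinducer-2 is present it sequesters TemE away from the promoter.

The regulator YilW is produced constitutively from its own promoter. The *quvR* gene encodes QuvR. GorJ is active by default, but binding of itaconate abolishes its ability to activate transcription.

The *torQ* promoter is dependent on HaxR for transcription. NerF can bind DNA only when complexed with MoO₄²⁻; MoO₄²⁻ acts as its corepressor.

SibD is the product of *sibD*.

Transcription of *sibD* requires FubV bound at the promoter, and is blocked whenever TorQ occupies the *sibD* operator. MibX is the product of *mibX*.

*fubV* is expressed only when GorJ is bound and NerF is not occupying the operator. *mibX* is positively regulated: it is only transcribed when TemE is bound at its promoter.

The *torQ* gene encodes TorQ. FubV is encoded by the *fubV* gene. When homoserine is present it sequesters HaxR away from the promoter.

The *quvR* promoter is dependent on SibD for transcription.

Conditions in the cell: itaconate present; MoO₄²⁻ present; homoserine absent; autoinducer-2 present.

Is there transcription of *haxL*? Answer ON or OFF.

ON

MoO₄²⁻ is present, so NerF is active.
Itaconate is present, so GorJ is inactive.
With repressor NerF bound, *fubV* is not transcribed.
So FubV is not produced.
Homoserine is absent, so HaxR is active.
No repressor is bound and HaxR is active, so *torQ* is transcribed.
So TorQ is produced and active.
With repressor TorQ bound, *sibD* is not transcribed.
So SibD is not produced.
Required activator SibD is absent, so *quvR* is not transcribed.
So QuvR is not produced.
Autoinducer-2 is present, so TemE is inactive.
Required activator TemE is absent, so *mibX* is not transcribed.
So MibX is not produced.
YilW is produced constitutively and is active.
No repressor is bound and YilW is active, so *haxL* is transcribed.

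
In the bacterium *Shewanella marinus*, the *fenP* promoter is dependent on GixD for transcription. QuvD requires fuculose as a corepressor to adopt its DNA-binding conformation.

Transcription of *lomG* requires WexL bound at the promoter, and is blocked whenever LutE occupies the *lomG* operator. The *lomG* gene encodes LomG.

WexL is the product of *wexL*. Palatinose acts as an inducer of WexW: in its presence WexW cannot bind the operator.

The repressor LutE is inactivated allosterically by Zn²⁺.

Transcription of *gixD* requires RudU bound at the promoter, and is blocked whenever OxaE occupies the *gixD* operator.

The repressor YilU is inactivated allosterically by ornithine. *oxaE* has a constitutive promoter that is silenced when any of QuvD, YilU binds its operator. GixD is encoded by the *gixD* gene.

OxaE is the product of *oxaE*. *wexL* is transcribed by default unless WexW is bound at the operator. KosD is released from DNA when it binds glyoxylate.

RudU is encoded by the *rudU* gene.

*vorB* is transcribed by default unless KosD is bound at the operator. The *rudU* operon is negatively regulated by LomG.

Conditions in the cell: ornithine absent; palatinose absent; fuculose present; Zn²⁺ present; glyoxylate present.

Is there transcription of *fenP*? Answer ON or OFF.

Palatinose is absent, so WexW is active.
With repressor WexW bound, *wexL* is not transcribed.
So WexL is not produced.
Zn²⁺ is present, so LutE is inactive.
Required activator WexL is absent, so *lomG* is not transcribed.
So LomG is not produced.
With no repressor bound, *rudU* is transcribed.
So RudU is produced and active.
Fuculose is present, so QuvD is active.
Ornithine is absent, so YilU is active.
With repressor QuvD bound, *oxaE* is not transcribed.
So OxaE is not produced.
No repressor is bound and RudU is active, so *gixD* is transcribed.
So GixD is produced and active.
No repressor is bound and GixD is active, so *fenP* is transcribed.

ON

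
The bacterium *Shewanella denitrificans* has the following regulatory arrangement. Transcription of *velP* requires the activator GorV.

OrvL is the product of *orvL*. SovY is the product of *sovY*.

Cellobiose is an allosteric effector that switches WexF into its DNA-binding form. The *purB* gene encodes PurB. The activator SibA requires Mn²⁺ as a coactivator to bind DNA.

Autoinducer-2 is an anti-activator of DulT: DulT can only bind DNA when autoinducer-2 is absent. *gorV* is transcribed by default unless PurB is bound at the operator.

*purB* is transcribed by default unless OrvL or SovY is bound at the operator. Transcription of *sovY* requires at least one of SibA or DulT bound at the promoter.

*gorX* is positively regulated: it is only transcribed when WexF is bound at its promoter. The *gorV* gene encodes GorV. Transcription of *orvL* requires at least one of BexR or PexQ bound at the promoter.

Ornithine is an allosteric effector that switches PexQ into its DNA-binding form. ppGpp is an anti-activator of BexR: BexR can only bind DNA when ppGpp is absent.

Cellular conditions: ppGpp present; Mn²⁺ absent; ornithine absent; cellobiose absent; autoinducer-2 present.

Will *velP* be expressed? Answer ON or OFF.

ppGpp is present, so BexR is inactive.
Ornithine is absent, so PexQ is inactive.
No activator is available at the *orvL* promoter, so *orvL* is not transcribed.
So OrvL is not produced.
Mn²⁺ is absent, so SibA is inactive.
Autoinducer-2 is present, so DulT is inactive.
No activator is available at the *sovY* promoter, so *sovY* is not transcribed.
So SovY is not produced.
With no repressor bound, *purB* is transcribed.
So PurB is produced and active.
With repressor PurB bound, *gorV* is not transcribed.
So GorV is not produced.
Required activator GorV is absent, so *velP* is not transcribed.

OFF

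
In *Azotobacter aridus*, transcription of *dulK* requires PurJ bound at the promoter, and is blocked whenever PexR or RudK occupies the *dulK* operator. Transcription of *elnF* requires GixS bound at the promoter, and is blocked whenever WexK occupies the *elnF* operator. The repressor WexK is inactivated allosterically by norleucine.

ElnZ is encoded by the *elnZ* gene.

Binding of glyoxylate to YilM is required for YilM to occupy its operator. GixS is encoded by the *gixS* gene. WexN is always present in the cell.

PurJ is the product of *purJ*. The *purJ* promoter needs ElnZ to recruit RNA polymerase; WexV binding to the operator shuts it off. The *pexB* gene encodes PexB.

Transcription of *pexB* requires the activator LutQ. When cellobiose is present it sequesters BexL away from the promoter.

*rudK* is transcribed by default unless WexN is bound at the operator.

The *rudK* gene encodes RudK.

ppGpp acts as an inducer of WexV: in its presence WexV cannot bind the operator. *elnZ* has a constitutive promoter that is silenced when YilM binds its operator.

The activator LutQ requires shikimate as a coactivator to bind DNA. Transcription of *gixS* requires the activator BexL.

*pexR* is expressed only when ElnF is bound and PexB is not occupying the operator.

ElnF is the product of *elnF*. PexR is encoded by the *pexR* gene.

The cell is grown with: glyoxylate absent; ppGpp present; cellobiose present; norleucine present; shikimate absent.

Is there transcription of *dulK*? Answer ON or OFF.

ON

Cellobiose is present, so BexL is inactive.
Required activator BexL is absent, so *gixS* is not transcribed.
So GixS is not produced.
Norleucine is present, so WexK is inactive.
Required activator GixS is absent, so *elnF* is not transcribed.
So ElnF is not produced.
Shikimate is absent, so LutQ is inactive.
Required activator LutQ is absent, so *pexB* is not transcribed.
So PexB is not produced.
Required activator ElnF is absent, so *pexR* is not transcribed.
So PexR is not produced.
WexN is produced constitutively and is active.
With repressor WexN bound, *rudK* is not transcribed.
So RudK is not produced.
Glyoxylate is absent, so YilM is inactive.
With no repressor bound, *elnZ* is transcribed.
So ElnZ is produced and active.
ppGpp is present, so WexV is inactive.
No repressor is bound and ElnZ is active, so *purJ* is transcribed.
So PurJ is produced and active.
No repressor is bound and PurJ is active, so *dulK* is transcribed.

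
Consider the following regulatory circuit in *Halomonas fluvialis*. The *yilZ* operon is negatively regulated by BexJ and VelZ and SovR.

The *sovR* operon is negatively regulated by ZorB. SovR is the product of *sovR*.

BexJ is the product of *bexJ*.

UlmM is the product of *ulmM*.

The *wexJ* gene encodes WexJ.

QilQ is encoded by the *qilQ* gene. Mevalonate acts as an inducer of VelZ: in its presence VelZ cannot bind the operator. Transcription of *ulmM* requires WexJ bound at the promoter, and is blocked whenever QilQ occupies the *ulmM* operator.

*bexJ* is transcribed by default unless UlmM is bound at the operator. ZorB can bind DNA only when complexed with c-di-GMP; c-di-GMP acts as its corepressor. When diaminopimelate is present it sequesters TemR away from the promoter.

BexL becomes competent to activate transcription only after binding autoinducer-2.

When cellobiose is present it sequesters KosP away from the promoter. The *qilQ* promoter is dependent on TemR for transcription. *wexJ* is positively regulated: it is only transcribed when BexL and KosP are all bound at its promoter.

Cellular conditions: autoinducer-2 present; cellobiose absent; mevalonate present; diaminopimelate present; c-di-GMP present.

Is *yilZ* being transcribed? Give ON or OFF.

ON

Autoinducer-2 is present, so BexL is active.
Cellobiose is absent, so KosP is active.
No repressor is bound and BexL and KosP are active, so *wexJ* is transcribed.
So WexJ is produced and active.
Diaminopimelate is present, so TemR is inactive.
Required activator TemR is absent, so *qilQ* is not transcribed.
So QilQ is not produced.
No repressor is bound and WexJ is active, so *ulmM* is transcribed.
So UlmM is produced and active.
With repressor UlmM bound, *bexJ* is not transcribed.
So BexJ is not produced.
Mevalonate is present, so VelZ is inactive.
c-di-GMP is present, so ZorB is active.
With repressor ZorB bound, *sovR* is not transcribed.
So SovR is not produced.
With no repressor bound, *yilZ* is transcribed.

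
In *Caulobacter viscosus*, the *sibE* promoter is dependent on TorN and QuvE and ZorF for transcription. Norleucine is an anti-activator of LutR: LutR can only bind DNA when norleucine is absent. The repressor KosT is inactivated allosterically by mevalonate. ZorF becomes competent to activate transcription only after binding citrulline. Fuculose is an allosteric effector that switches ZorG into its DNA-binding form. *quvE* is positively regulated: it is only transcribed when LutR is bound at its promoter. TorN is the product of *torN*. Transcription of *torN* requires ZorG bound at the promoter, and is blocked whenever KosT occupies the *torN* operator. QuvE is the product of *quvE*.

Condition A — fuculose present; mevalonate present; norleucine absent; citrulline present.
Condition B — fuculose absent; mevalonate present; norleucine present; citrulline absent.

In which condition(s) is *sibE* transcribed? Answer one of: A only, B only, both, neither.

Condition A:
Fuculose is present, so ZorG is active.
Mevalonate is present, so KosT is inactive.
No repressor is bound and ZorG is active, so *torN* is transcribed.
So TorN is produced and active.
Norleucine is absent, so LutR is active.
No repressor is bound and LutR is active, so *quvE* is transcribed.
So QuvE is produced and active.
Citrulline is present, so ZorF is active.
No repressor is bound and TorN and QuvE and ZorF are active, so *sibE* is transcribed.
→ *sibE* is ON in A.
Condition B:
Fuculose is absent, so ZorG is inactive.
Mevalonate is present, so KosT is inactive.
Required activator ZorG is absent, so *torN* is not transcribed.
So TorN is not produced.
Norleucine is present, so LutR is inactive.
Required activator LutR is absent, so *quvE* is not transcribed.
So QuvE is not produced.
Citrulline is absent, so ZorF is inactive.
Required activator TorN is absent, so *sibE* is not transcribed.
→ *sibE* is OFF in B.

A only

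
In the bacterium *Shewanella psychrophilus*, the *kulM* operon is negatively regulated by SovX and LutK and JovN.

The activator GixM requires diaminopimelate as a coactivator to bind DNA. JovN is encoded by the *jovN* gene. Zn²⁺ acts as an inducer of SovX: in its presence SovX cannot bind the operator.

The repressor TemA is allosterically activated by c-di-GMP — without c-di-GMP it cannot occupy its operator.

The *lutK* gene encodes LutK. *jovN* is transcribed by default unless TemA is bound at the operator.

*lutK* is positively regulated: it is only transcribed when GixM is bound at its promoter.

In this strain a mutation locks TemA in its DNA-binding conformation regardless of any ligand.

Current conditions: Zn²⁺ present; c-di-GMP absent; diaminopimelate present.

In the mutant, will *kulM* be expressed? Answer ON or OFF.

Zn²⁺ is present, so SovX is inactive.
Diaminopimelate is present, so GixM is active.
No repressor is bound and GixM is active, so *lutK* is transcribed.
So LutK is produced and active.
TemA is constitutively active in this strain.
With repressor TemA bound, *jovN* is not transcribed.
So JovN is not produced.
With repressor LutK bound, *kulM* is not transcribed.

OFF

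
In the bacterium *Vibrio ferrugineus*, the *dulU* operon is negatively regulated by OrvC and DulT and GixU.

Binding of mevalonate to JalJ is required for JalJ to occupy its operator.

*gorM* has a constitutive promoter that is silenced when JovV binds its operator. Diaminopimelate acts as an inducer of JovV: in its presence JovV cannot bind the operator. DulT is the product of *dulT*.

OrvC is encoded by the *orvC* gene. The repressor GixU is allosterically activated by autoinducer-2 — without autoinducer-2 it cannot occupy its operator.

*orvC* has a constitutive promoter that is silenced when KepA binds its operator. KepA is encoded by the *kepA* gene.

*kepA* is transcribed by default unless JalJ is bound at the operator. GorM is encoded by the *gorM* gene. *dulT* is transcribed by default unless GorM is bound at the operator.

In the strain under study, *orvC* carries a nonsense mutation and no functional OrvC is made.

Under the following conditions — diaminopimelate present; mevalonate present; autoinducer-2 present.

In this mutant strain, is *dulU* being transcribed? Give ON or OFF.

OFF

OrvC is non-functional in this strain, so it has no effect.
Diaminopimelate is present, so JovV is inactive.
With no repressor bound, *gorM* is transcribed.
So GorM is produced and active.
With repressor GorM bound, *dulT* is not transcribed.
So DulT is not produced.
Autoinducer-2 is present, so GixU is active.
With repressor GixU bound, *dulU* is not transcribed.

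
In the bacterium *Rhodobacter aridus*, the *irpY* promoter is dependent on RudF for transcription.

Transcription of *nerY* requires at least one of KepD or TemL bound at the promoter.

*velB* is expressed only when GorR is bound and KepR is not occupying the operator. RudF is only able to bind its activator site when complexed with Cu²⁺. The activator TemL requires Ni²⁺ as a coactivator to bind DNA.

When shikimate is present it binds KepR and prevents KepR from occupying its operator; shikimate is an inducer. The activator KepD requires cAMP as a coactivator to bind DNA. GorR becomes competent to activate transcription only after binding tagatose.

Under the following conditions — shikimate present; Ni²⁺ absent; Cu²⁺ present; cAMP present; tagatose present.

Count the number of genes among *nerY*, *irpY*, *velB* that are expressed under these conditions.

cAMP is present, so KepD is active.
Ni²⁺ is absent, so TemL is inactive.
Activator KepD is present, so *nerY* is transcribed.
→ *nerY* is ON.
Cu²⁺ is present, so RudF is active.
No repressor is bound and RudF is active, so *irpY* is transcribed.
→ *irpY* is ON.
Tagatose is present, so GorR is active.
Shikimate is present, so KepR is inactive.
No repressor is bound and GorR is active, so *velB* is transcribed.
→ *velB* is ON.
3 of the 3 genes are transcribed.

3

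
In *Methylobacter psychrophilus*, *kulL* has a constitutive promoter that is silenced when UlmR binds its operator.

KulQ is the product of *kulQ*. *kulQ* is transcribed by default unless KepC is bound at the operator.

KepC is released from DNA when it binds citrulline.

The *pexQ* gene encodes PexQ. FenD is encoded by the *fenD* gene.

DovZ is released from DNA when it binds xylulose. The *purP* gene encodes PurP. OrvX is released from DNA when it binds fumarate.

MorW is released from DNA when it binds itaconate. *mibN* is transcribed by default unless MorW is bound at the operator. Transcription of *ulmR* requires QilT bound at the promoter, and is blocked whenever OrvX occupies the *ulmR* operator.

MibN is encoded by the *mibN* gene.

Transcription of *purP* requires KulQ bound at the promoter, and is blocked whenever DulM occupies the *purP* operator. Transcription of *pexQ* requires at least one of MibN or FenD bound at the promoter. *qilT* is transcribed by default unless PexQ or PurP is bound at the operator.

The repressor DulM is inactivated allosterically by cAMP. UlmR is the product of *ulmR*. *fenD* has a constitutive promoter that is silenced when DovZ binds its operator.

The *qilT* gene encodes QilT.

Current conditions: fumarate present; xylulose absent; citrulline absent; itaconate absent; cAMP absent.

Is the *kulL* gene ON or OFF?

Itaconate is absent, so MorW is active.
With repressor MorW bound, *mibN* is not transcribed.
So MibN is not produced.
Xylulose is absent, so DovZ is active.
With repressor DovZ bound, *fenD* is not transcribed.
So FenD is not produced.
No activator is available at the *pexQ* promoter, so *pexQ* is not transcribed.
So PexQ is not produced.
cAMP is absent, so DulM is active.
Citrulline is absent, so KepC is active.
With repressor KepC bound, *kulQ* is not transcribed.
So KulQ is not produced.
With repressor DulM bound, *purP* is not transcribed.
So PurP is not produced.
With no repressor bound, *qilT* is transcribed.
So QilT is produced and active.
Fumarate is present, so OrvX is inactive.
No repressor is bound and QilT is active, so *ulmR* is transcribed.
So UlmR is produced and active.
With repressor UlmR bound, *kulL* is not transcribed.

OFF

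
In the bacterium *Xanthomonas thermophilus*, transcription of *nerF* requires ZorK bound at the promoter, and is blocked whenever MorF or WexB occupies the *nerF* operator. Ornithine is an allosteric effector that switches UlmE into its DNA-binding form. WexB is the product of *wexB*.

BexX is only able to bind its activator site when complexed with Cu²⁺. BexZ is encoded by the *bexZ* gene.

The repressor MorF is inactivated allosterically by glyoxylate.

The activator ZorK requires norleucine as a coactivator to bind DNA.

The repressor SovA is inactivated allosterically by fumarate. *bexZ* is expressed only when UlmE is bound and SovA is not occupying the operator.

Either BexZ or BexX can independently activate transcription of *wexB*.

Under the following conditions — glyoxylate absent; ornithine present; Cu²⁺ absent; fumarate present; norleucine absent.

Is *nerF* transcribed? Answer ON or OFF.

Norleucine is absent, so ZorK is inactive.
Glyoxylate is absent, so MorF is active.
Fumarate is present, so SovA is inactive.
Ornithine is present, so UlmE is active.
No repressor is bound and UlmE is active, so *bexZ* is transcribed.
So BexZ is produced and active.
Cu²⁺ is absent, so BexX is inactive.
Activator BexZ is present, so *wexB* is transcribed.
So WexB is produced and active.
With repressor MorF bound, *nerF* is not transcribed.

OFF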